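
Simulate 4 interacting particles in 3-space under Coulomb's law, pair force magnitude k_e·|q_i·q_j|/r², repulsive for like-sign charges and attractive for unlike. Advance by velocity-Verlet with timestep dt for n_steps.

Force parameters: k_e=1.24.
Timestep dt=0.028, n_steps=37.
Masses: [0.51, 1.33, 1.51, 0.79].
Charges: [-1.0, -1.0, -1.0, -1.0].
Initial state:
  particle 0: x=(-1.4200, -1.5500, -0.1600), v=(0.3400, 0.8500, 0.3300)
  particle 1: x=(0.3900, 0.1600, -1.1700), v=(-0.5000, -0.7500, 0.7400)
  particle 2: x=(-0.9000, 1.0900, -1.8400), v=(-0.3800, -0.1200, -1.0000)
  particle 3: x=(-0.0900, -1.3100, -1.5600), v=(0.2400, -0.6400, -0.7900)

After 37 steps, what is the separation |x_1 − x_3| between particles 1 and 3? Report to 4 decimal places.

step 0: x0=(-1.4200, -1.5500, -0.1600) x1=(0.3900, 0.1600, -1.1700) x2=(-0.9000, 1.0900, -1.8400) x3=(-0.0900, -1.3100, -1.5600)
step 1: x0=(-1.4108, -1.5264, -0.1505) x1=(0.3762, 0.1391, -1.1492) x2=(-0.9107, 1.0868, -1.8681) x3=(-0.0832, -1.3282, -1.5823)
step 2: x0=(-1.4021, -1.5032, -0.1404) x1=(0.3627, 0.1184, -1.1283) x2=(-0.9216, 1.0838, -1.8963) x3=(-0.0763, -1.3470, -1.6049)
step 3: x0=(-1.3939, -1.4803, -0.1297) x1=(0.3495, 0.0979, -1.1072) x2=(-0.9327, 1.0811, -1.9246) x3=(-0.0692, -1.3664, -1.6279)
step 4: x0=(-1.3863, -1.4578, -0.1185) x1=(0.3366, 0.0776, -1.0860) x2=(-0.9439, 1.0786, -1.9531) x3=(-0.0620, -1.3864, -1.6512)
step 5: x0=(-1.3792, -1.4357, -0.1067) x1=(0.3240, 0.0575, -1.0647) x2=(-0.9553, 1.0764, -1.9817) x3=(-0.0547, -1.4069, -1.6750)
step 6: x0=(-1.3727, -1.4139, -0.0943) x1=(0.3117, 0.0376, -1.0431) x2=(-0.9669, 1.0744, -2.0104) x3=(-0.0472, -1.4280, -1.6990)
step 7: x0=(-1.3667, -1.3925, -0.0813) x1=(0.2997, 0.0180, -1.0215) x2=(-0.9786, 1.0726, -2.0393) x3=(-0.0396, -1.4497, -1.7235)
step 8: x0=(-1.3613, -1.3713, -0.0677) x1=(0.2880, -0.0015, -0.9996) x2=(-0.9904, 1.0711, -2.0683) x3=(-0.0318, -1.4720, -1.7484)
step 9: x0=(-1.3563, -1.3506, -0.0536) x1=(0.2765, -0.0208, -0.9776) x2=(-1.0023, 1.0698, -2.0975) x3=(-0.0239, -1.4948, -1.7736)
step 10: x0=(-1.3519, -1.3301, -0.0389) x1=(0.2653, -0.0398, -0.9554) x2=(-1.0144, 1.0687, -2.1268) x3=(-0.0159, -1.5181, -1.7992)
step 11: x0=(-1.3480, -1.3100, -0.0236) x1=(0.2543, -0.0587, -0.9331) x2=(-1.0265, 1.0677, -2.1562) x3=(-0.0077, -1.5419, -1.8252)
step 12: x0=(-1.3446, -1.2902, -0.0077) x1=(0.2436, -0.0773, -0.9106) x2=(-1.0388, 1.0670, -2.1858) x3=(0.0006, -1.5663, -1.8516)
step 13: x0=(-1.3417, -1.2706, 0.0088) x1=(0.2331, -0.0958, -0.8880) x2=(-1.0512, 1.0665, -2.2155) x3=(0.0091, -1.5911, -1.8784)
step 14: x0=(-1.3394, -1.2514, 0.0258) x1=(0.2229, -0.1141, -0.8652) x2=(-1.0637, 1.0662, -2.2453) x3=(0.0177, -1.6165, -1.9055)
step 15: x0=(-1.3375, -1.2325, 0.0434) x1=(0.2129, -0.1322, -0.8423) x2=(-1.0763, 1.0661, -2.2753) x3=(0.0264, -1.6422, -1.9330)
step 16: x0=(-1.3362, -1.2139, 0.0616) x1=(0.2031, -0.1501, -0.8192) x2=(-1.0890, 1.0661, -2.3054) x3=(0.0353, -1.6685, -1.9609)
step 17: x0=(-1.3354, -1.1956, 0.0804) x1=(0.1935, -0.1679, -0.7960) x2=(-1.1018, 1.0663, -2.3356) x3=(0.0443, -1.6952, -1.9891)
step 18: x0=(-1.3351, -1.1776, 0.0997) x1=(0.1841, -0.1854, -0.7726) x2=(-1.1147, 1.0667, -2.3659) x3=(0.0534, -1.7223, -2.0176)
step 19: x0=(-1.3353, -1.1599, 0.1195) x1=(0.1750, -0.2028, -0.7492) x2=(-1.1276, 1.0672, -2.3964) x3=(0.0627, -1.7497, -2.0465)
step 20: x0=(-1.3361, -1.1424, 0.1400) x1=(0.1660, -0.2201, -0.7256) x2=(-1.1407, 1.0679, -2.4270) x3=(0.0721, -1.7776, -2.0756)
step 21: x0=(-1.3373, -1.1253, 0.1609) x1=(0.1573, -0.2372, -0.7019) x2=(-1.1538, 1.0687, -2.4577) x3=(0.0816, -1.8059, -2.1052)
step 22: x0=(-1.3391, -1.1084, 0.1825) x1=(0.1488, -0.2541, -0.6781) x2=(-1.1670, 1.0697, -2.4886) x3=(0.0912, -1.8345, -2.1350)
step 23: x0=(-1.3415, -1.0917, 0.2046) x1=(0.1405, -0.2709, -0.6542) x2=(-1.1802, 1.0708, -2.5195) x3=(0.1010, -1.8635, -2.1651)
step 24: x0=(-1.3443, -1.0754, 0.2272) x1=(0.1324, -0.2875, -0.6302) x2=(-1.1935, 1.0721, -2.5506) x3=(0.1108, -1.8928, -2.1954)
step 25: x0=(-1.3477, -1.0593, 0.2504) x1=(0.1246, -0.3040, -0.6062) x2=(-1.2069, 1.0735, -2.5818) x3=(0.1208, -1.9224, -2.2261)
step 26: x0=(-1.3517, -1.0434, 0.2742) x1=(0.1169, -0.3203, -0.5821) x2=(-1.2204, 1.0750, -2.6131) x3=(0.1309, -1.9523, -2.2570)
step 27: x0=(-1.3561, -1.0278, 0.2985) x1=(0.1095, -0.3366, -0.5579) x2=(-1.2339, 1.0766, -2.6444) x3=(0.1411, -1.9825, -2.2882)
step 28: x0=(-1.3612, -1.0124, 0.3233) x1=(0.1023, -0.3527, -0.5337) x2=(-1.2475, 1.0784, -2.6759) x3=(0.1514, -2.0130, -2.3197)
step 29: x0=(-1.3668, -0.9973, 0.3487) x1=(0.0952, -0.3687, -0.5094) x2=(-1.2611, 1.0803, -2.7075) x3=(0.1619, -2.0438, -2.3513)
step 30: x0=(-1.3729, -0.9824, 0.3746) x1=(0.0885, -0.3845, -0.4850) x2=(-1.2748, 1.0822, -2.7392) x3=(0.1724, -2.0749, -2.3832)
step 31: x0=(-1.3797, -0.9677, 0.4010) x1=(0.0819, -0.4003, -0.4607) x2=(-1.2885, 1.0843, -2.7710) x3=(0.1830, -2.1061, -2.4154)
step 32: x0=(-1.3869, -0.9532, 0.4280) x1=(0.0755, -0.4159, -0.4363) x2=(-1.3023, 1.0865, -2.8029) x3=(0.1937, -2.1377, -2.4477)
step 33: x0=(-1.3948, -0.9389, 0.4555) x1=(0.0694, -0.4315, -0.4118) x2=(-1.3161, 1.0888, -2.8349) x3=(0.2045, -2.1695, -2.4802)
step 34: x0=(-1.4032, -0.9248, 0.4835) x1=(0.0634, -0.4469, -0.3874) x2=(-1.3300, 1.0912, -2.8669) x3=(0.2154, -2.2015, -2.5130)
step 35: x0=(-1.4122, -0.9109, 0.5121) x1=(0.0577, -0.4623, -0.3630) x2=(-1.3439, 1.0937, -2.8991) x3=(0.2264, -2.2337, -2.5459)
step 36: x0=(-1.4217, -0.8971, 0.5412) x1=(0.0523, -0.4775, -0.3385) x2=(-1.3579, 1.0963, -2.9313) x3=(0.2375, -2.2661, -2.5791)
step 37: x0=(-1.4319, -0.8835, 0.5708) x1=(0.0470, -0.4927, -0.3140) x2=(-1.3719, 1.0990, -2.9637) x3=(0.2486, -2.2988, -2.6124)

2.9300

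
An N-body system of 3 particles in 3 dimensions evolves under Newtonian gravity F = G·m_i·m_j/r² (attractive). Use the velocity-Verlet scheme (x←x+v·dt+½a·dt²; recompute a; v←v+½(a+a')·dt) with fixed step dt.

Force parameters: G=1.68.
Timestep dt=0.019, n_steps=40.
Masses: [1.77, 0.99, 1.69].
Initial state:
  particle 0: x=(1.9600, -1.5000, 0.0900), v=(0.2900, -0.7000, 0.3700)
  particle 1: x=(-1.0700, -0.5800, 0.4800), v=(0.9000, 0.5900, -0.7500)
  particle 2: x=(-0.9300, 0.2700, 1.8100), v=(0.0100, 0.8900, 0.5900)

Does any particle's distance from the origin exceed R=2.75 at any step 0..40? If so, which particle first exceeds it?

yes, particle 0

step 0: x0=(1.9600, -1.5000, 0.0900) x1=(-1.0700, -0.5800, 0.4800) x2=(-0.9300, 0.2700, 1.8100)
step 1: x0=(1.9655, -1.5133, 0.0970) x1=(-1.0528, -0.5687, 0.4659) x2=(-0.9298, 0.2868, 1.8211)
step 2: x0=(1.9708, -1.5265, 0.1041) x1=(-1.0355, -0.5572, 0.4522) x2=(-0.9295, 0.3035, 1.8320)
step 3: x0=(1.9760, -1.5397, 0.1113) x1=(-1.0181, -0.5456, 0.4387) x2=(-0.9293, 0.3200, 1.8426)
step 4: x0=(1.9812, -1.5528, 0.1184) x1=(-1.0006, -0.5337, 0.4256) x2=(-0.9289, 0.3364, 1.8530)
step 5: x0=(1.9862, -1.5659, 0.1256) x1=(-0.9829, -0.5218, 0.4127) x2=(-0.9286, 0.3526, 1.8632)
step 6: x0=(1.9911, -1.5789, 0.1329) x1=(-0.9651, -0.5096, 0.4002) x2=(-0.9281, 0.3687, 1.8732)
step 7: x0=(1.9959, -1.5918, 0.1401) x1=(-0.9472, -0.4974, 0.3879) x2=(-0.9277, 0.3846, 1.8830)
step 8: x0=(2.0006, -1.6047, 0.1474) x1=(-0.9293, -0.4850, 0.3760) x2=(-0.9272, 0.4004, 1.8926)
step 9: x0=(2.0052, -1.6176, 0.1548) x1=(-0.9112, -0.4724, 0.3643) x2=(-0.9266, 0.4161, 1.9020)
step 10: x0=(2.0097, -1.6304, 0.1621) x1=(-0.8930, -0.4598, 0.3529) x2=(-0.9260, 0.4316, 1.9112)
step 11: x0=(2.0141, -1.6431, 0.1695) x1=(-0.8747, -0.4470, 0.3417) x2=(-0.9253, 0.4470, 1.9202)
step 12: x0=(2.0184, -1.6558, 0.1770) x1=(-0.8563, -0.4341, 0.3308) x2=(-0.9246, 0.4623, 1.9290)
step 13: x0=(2.0226, -1.6685, 0.1844) x1=(-0.8379, -0.4212, 0.3202) x2=(-0.9238, 0.4775, 1.9376)
step 14: x0=(2.0266, -1.6810, 0.1919) x1=(-0.8193, -0.4081, 0.3099) x2=(-0.9230, 0.4925, 1.9461)
step 15: x0=(2.0306, -1.6935, 0.1995) x1=(-0.8007, -0.3949, 0.2997) x2=(-0.9221, 0.5075, 1.9543)
step 16: x0=(2.0345, -1.7060, 0.2070) x1=(-0.7820, -0.3816, 0.2899) x2=(-0.9211, 0.5223, 1.9624)
step 17: x0=(2.0383, -1.7184, 0.2146) x1=(-0.7632, -0.3682, 0.2803) x2=(-0.9201, 0.5370, 1.9704)
step 18: x0=(2.0420, -1.7307, 0.2222) x1=(-0.7443, -0.3548, 0.2709) x2=(-0.9190, 0.5516, 1.9781)
step 19: x0=(2.0455, -1.7430, 0.2298) x1=(-0.7253, -0.3413, 0.2617) x2=(-0.9179, 0.5660, 1.9857)
step 20: x0=(2.0490, -1.7552, 0.2375) x1=(-0.7063, -0.3277, 0.2528) x2=(-0.9167, 0.5804, 1.9931)
step 21: x0=(2.0524, -1.7673, 0.2452) x1=(-0.6872, -0.3140, 0.2442) x2=(-0.9155, 0.5947, 2.0004)
step 22: x0=(2.0557, -1.7794, 0.2529) x1=(-0.6680, -0.3003, 0.2357) x2=(-0.9142, 0.6088, 2.0075)
step 23: x0=(2.0589, -1.7915, 0.2606) x1=(-0.6488, -0.2865, 0.2275) x2=(-0.9128, 0.6229, 2.0144)
step 24: x0=(2.0620, -1.8034, 0.2684) x1=(-0.6295, -0.2726, 0.2195) x2=(-0.9114, 0.6369, 2.0212)
step 25: x0=(2.0650, -1.8153, 0.2761) x1=(-0.6102, -0.2587, 0.2117) x2=(-0.9099, 0.6507, 2.0278)
step 26: x0=(2.0679, -1.8271, 0.2839) x1=(-0.5907, -0.2448, 0.2042) x2=(-0.9083, 0.6645, 2.0343)
step 27: x0=(2.0707, -1.8389, 0.2918) x1=(-0.5713, -0.2308, 0.1968) x2=(-0.9067, 0.6781, 2.0407)
step 28: x0=(2.0734, -1.8506, 0.2996) x1=(-0.5517, -0.2167, 0.1897) x2=(-0.9050, 0.6917, 2.0469)
step 29: x0=(2.0761, -1.8622, 0.3075) x1=(-0.5321, -0.2026, 0.1827) x2=(-0.9033, 0.7052, 2.0529)
step 30: x0=(2.0786, -1.8738, 0.3153) x1=(-0.5125, -0.1885, 0.1760) x2=(-0.9015, 0.7186, 2.0588)
step 31: x0=(2.0810, -1.8853, 0.3233) x1=(-0.4928, -0.1743, 0.1695) x2=(-0.8996, 0.7319, 2.0646)
step 32: x0=(2.0834, -1.8967, 0.3312) x1=(-0.4730, -0.1601, 0.1632) x2=(-0.8976, 0.7451, 2.0702)
step 33: x0=(2.0857, -1.9081, 0.3391) x1=(-0.4532, -0.1459, 0.1571) x2=(-0.8956, 0.7582, 2.0757)
step 34: x0=(2.0879, -1.9194, 0.3471) x1=(-0.4334, -0.1316, 0.1512) x2=(-0.8936, 0.7712, 2.0810)
step 35: x0=(2.0899, -1.9306, 0.3550) x1=(-0.4135, -0.1174, 0.1455) x2=(-0.8914, 0.7842, 2.0862)
step 36: x0=(2.0920, -1.9418, 0.3630) x1=(-0.3936, -0.1031, 0.1400) x2=(-0.8892, 0.7970, 2.0913)
step 37: x0=(2.0939, -1.9529, 0.3710) x1=(-0.3736, -0.0887, 0.1347) x2=(-0.8870, 0.8098, 2.0963)
step 38: x0=(2.0957, -1.9639, 0.3791) x1=(-0.3536, -0.0744, 0.1296) x2=(-0.8847, 0.8225, 2.1011)
step 39: x0=(2.0975, -1.9748, 0.3871) x1=(-0.3335, -0.0600, 0.1246) x2=(-0.8823, 0.8351, 2.1058)
step 40: x0=(2.0991, -1.9857, 0.3952) x1=(-0.3134, -0.0457, 0.1199) x2=(-0.8798, 0.8476, 2.1104)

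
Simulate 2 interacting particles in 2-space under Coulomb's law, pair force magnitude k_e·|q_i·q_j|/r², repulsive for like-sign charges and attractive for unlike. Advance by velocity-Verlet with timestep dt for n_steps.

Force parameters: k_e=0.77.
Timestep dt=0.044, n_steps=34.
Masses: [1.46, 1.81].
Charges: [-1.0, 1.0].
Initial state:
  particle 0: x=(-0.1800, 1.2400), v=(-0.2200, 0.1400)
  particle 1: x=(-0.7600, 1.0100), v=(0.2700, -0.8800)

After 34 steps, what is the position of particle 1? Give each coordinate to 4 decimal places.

step 0: x0=(-0.1800, 1.2400) x1=(-0.7600, 1.0100)
step 1: x0=(-0.1909, 1.2457) x1=(-0.7471, 0.9717)
step 2: x0=(-0.2042, 1.2502) x1=(-0.7324, 0.9343)
step 3: x0=(-0.2198, 1.2533) x1=(-0.7157, 0.8980)
step 4: x0=(-0.2376, 1.2548) x1=(-0.6973, 0.8630)
step 5: x0=(-0.2576, 1.2545) x1=(-0.6771, 0.8295)
step 6: x0=(-0.2795, 1.2522) x1=(-0.6553, 0.7977)
step 7: x0=(-0.3034, 1.2476) x1=(-0.6320, 0.7676)
step 8: x0=(-0.3289, 1.2405) x1=(-0.6073, 0.7396)
step 9: x0=(-0.3560, 1.2307) x1=(-0.5814, 0.7137)
step 10: x0=(-0.3843, 1.2180) x1=(-0.5545, 0.6903)
step 11: x0=(-0.4136, 1.2021) x1=(-0.5267, 0.6693)
step 12: x0=(-0.4437, 1.1828) x1=(-0.4984, 0.6511)
step 13: x0=(-0.4741, 1.1600) x1=(-0.4698, 0.6358)
step 14: x0=(-0.5046, 1.1334) x1=(-0.4412, 0.6234)
step 15: x0=(-0.5345, 1.1030) x1=(-0.4130, 0.6142)
step 16: x0=(-0.5634, 1.0688) x1=(-0.3856, 0.6081)
step 17: x0=(-0.5909, 1.0306) x1=(-0.3593, 0.6052)
step 18: x0=(-0.6163, 0.9886) x1=(-0.3348, 0.6053)
step 19: x0=(-0.6390, 0.9429) x1=(-0.3124, 0.6084)
step 20: x0=(-0.6584, 0.8939) x1=(-0.2927, 0.6141)
step 21: x0=(-0.6740, 0.8420) x1=(-0.2760, 0.6223)
step 22: x0=(-0.6853, 0.7877) x1=(-0.2629, 0.6323)
step 23: x0=(-0.6918, 0.7316) x1=(-0.2535, 0.6438)
step 24: x0=(-0.6934, 0.6746) x1=(-0.2482, 0.6561)
step 25: x0=(-0.6898, 0.6173) x1=(-0.2470, 0.6685)
step 26: x0=(-0.6811, 0.5606) x1=(-0.2500, 0.6805)
step 27: x0=(-0.6674, 0.5053) x1=(-0.2569, 0.6913)
step 28: x0=(-0.6492, 0.4521) x1=(-0.2675, 0.7005)
step 29: x0=(-0.6269, 0.4015) x1=(-0.2814, 0.7076)
step 30: x0=(-0.6010, 0.3541) x1=(-0.2982, 0.7120)
step 31: x0=(-0.5721, 0.3103) x1=(-0.3175, 0.7136)
step 32: x0=(-0.5408, 0.2703) x1=(-0.3387, 0.7122)
step 33: x0=(-0.5077, 0.2342) x1=(-0.3613, 0.7075)
step 34: x0=(-0.4734, 0.2021) x1=(-0.3849, 0.6997)

(-0.3849, 0.6997)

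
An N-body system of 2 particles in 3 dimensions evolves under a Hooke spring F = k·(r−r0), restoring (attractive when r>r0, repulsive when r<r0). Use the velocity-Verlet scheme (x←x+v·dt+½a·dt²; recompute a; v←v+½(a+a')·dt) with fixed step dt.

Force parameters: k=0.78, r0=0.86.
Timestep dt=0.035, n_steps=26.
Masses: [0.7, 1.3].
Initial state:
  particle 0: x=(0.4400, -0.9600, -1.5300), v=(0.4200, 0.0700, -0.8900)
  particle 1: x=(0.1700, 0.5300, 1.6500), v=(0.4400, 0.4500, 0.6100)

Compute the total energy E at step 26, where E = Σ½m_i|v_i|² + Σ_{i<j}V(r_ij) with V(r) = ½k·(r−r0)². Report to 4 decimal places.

3.6034

step 0: x0=(0.4400, -0.9600, -1.5300) x1=(0.1700, 0.5300, 1.6500)
step 1: x0=(0.4546, -0.9568, -1.5595) x1=(0.1855, 0.5453, 1.6705)
step 2: x0=(0.4688, -0.9520, -1.5857) x1=(0.2011, 0.5598, 1.6891)
step 3: x0=(0.4828, -0.9457, -1.6084) x1=(0.2169, 0.5735, 1.7060)
step 4: x0=(0.4966, -0.9377, -1.6277) x1=(0.2328, 0.5863, 1.7209)
step 5: x0=(0.5100, -0.9282, -1.6435) x1=(0.2489, 0.5982, 1.7340)
step 6: x0=(0.5232, -0.9171, -1.6558) x1=(0.2651, 0.6093, 1.7452)
step 7: x0=(0.5361, -0.9043, -1.6644) x1=(0.2815, 0.6195, 1.7544)
step 8: x0=(0.5487, -0.8900, -1.6695) x1=(0.2980, 0.6289, 1.7617)
step 9: x0=(0.5611, -0.8741, -1.6710) x1=(0.3146, 0.6373, 1.7671)
step 10: x0=(0.5732, -0.8565, -1.6688) x1=(0.3314, 0.6450, 1.7705)
step 11: x0=(0.5851, -0.8374, -1.6630) x1=(0.3483, 0.6518, 1.7720)
step 12: x0=(0.5967, -0.8167, -1.6536) x1=(0.3654, 0.6577, 1.7715)
step 13: x0=(0.6081, -0.7945, -1.6406) x1=(0.3826, 0.6628, 1.7691)
step 14: x0=(0.6192, -0.7708, -1.6241) x1=(0.3999, 0.6671, 1.7647)
step 15: x0=(0.6301, -0.7455, -1.6040) x1=(0.4174, 0.6705, 1.7585)
step 16: x0=(0.6408, -0.7188, -1.5803) x1=(0.4349, 0.6732, 1.7503)
step 17: x0=(0.6512, -0.6906, -1.5533) x1=(0.4526, 0.6751, 1.7403)
step 18: x0=(0.6615, -0.6610, -1.5227) x1=(0.4704, 0.6762, 1.7285)
step 19: x0=(0.6715, -0.6300, -1.4889) x1=(0.4883, 0.6766, 1.7148)
step 20: x0=(0.6814, -0.5977, -1.4517) x1=(0.5063, 0.6763, 1.6994)
step 21: x0=(0.6911, -0.5641, -1.4114) x1=(0.5244, 0.6753, 1.6822)
step 22: x0=(0.7006, -0.5292, -1.3679) x1=(0.5426, 0.6735, 1.6634)
step 23: x0=(0.7100, -0.4931, -1.3214) x1=(0.5609, 0.6712, 1.6429)
step 24: x0=(0.7192, -0.4558, -1.2719) x1=(0.5792, 0.6682, 1.6208)
step 25: x0=(0.7283, -0.4175, -1.2195) x1=(0.5976, 0.6646, 1.5972)
step 26: x0=(0.7373, -0.3781, -1.1644) x1=(0.6161, 0.6605, 1.5721)
step 0 velocities: v0=(0.4200, 0.0700, -0.8900) v1=(0.4400, 0.4500, 0.6100)
step 0: KE=0.8400, PE=2.7639, E=3.6039
step 26 velocities: v0=(0.2541, 1.1404, 1.6120) v1=(0.5293, -0.1263, -0.7372)
step 26: KE=1.9331, PE=1.6703, E=3.6034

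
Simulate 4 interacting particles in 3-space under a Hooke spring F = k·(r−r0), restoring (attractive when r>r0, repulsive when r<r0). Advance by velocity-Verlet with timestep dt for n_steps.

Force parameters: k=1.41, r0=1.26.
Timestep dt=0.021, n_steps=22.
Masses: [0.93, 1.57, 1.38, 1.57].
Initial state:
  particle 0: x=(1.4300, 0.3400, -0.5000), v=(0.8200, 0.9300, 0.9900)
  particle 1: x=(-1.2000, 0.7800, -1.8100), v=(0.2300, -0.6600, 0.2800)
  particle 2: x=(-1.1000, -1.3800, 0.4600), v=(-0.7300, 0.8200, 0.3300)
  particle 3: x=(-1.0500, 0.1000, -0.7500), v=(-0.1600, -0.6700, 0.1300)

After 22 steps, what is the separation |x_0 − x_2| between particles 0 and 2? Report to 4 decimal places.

step 0: x0=(1.4300, 0.3400, -0.5000) x1=(-1.2000, 0.7800, -1.8100) x2=(-1.1000, -1.3800, 0.4600) x3=(-1.0500, 0.1000, -0.7500)
step 1: x0=(1.4458, 0.3592, -0.4793) x1=(-1.1949, 0.7658, -1.8037) x2=(-1.1150, -1.3621, 0.4664) x3=(-1.0531, 0.0859, -0.7472)
step 2: x0=(1.4587, 0.3778, -0.4588) x1=(-1.1891, 0.7511, -1.7966) x2=(-1.1293, -1.3430, 0.4717) x3=(-1.0558, 0.0716, -0.7441)
step 3: x0=(1.4686, 0.3957, -0.4386) x1=(-1.1827, 0.7357, -1.7886) x2=(-1.1429, -1.3227, 0.4761) x3=(-1.0579, 0.0572, -0.7409)
step 4: x0=(1.4756, 0.4130, -0.4186) x1=(-1.1757, 0.7198, -1.7798) x2=(-1.1558, -1.3011, 0.4793) x3=(-1.0595, 0.0427, -0.7374)
step 5: x0=(1.4796, 0.4295, -0.3989) x1=(-1.1681, 0.7034, -1.7701) x2=(-1.1679, -1.2783, 0.4816) x3=(-1.0607, 0.0281, -0.7337)
step 6: x0=(1.4807, 0.4453, -0.3794) x1=(-1.1599, 0.6865, -1.7597) x2=(-1.1793, -1.2544, 0.4829) x3=(-1.0613, 0.0134, -0.7298)
step 7: x0=(1.4787, 0.4603, -0.3603) x1=(-1.1510, 0.6690, -1.7484) x2=(-1.1899, -1.2293, 0.4832) x3=(-1.0614, -0.0013, -0.7257)
step 8: x0=(1.4738, 0.4746, -0.3415) x1=(-1.1416, 0.6511, -1.7363) x2=(-1.1998, -1.2031, 0.4825) x3=(-1.0610, -0.0161, -0.7213)
step 9: x0=(1.4658, 0.4881, -0.3230) x1=(-1.1316, 0.6328, -1.7234) x2=(-1.2089, -1.1759, 0.4810) x3=(-1.0601, -0.0309, -0.7168)
step 10: x0=(1.4550, 0.5007, -0.3048) x1=(-1.1211, 0.6140, -1.7097) x2=(-1.2172, -1.1476, 0.4785) x3=(-1.0587, -0.0457, -0.7120)
step 11: x0=(1.4411, 0.5126, -0.2870) x1=(-1.1099, 0.5948, -1.6952) x2=(-1.2247, -1.1183, 0.4751) x3=(-1.0569, -0.0606, -0.7070)
step 12: x0=(1.4244, 0.5236, -0.2696) x1=(-1.0983, 0.5753, -1.6800) x2=(-1.2315, -1.0880, 0.4709) x3=(-1.0545, -0.0754, -0.7018)
step 13: x0=(1.4048, 0.5338, -0.2526) x1=(-1.0861, 0.5554, -1.6640) x2=(-1.2375, -1.0569, 0.4658) x3=(-1.0516, -0.0902, -0.6964)
step 14: x0=(1.3823, 0.5431, -0.2359) x1=(-1.0733, 0.5352, -1.6473) x2=(-1.2427, -1.0248, 0.4600) x3=(-1.0482, -0.1049, -0.6909)
step 15: x0=(1.3571, 0.5516, -0.2197) x1=(-1.0601, 0.5147, -1.6299) x2=(-1.2472, -0.9918, 0.4534) x3=(-1.0444, -0.1196, -0.6851)
step 16: x0=(1.3291, 0.5593, -0.2038) x1=(-1.0464, 0.4939, -1.6118) x2=(-1.2509, -0.9581, 0.4461) x3=(-1.0400, -0.1342, -0.6791)
step 17: x0=(1.2984, 0.5661, -0.1884) x1=(-1.0322, 0.4729, -1.5931) x2=(-1.2539, -0.9236, 0.4380) x3=(-1.0353, -0.1488, -0.6729)
step 18: x0=(1.2652, 0.5720, -0.1734) x1=(-1.0175, 0.4516, -1.5737) x2=(-1.2562, -0.8883, 0.4294) x3=(-1.0301, -0.1633, -0.6666)
step 19: x0=(1.2294, 0.5771, -0.1588) x1=(-1.0025, 0.4302, -1.5536) x2=(-1.2577, -0.8524, 0.4201) x3=(-1.0244, -0.1777, -0.6601)
step 20: x0=(1.1912, 0.5813, -0.1446) x1=(-0.9870, 0.4086, -1.5330) x2=(-1.2585, -0.8158, 0.4102) x3=(-1.0183, -0.1920, -0.6534)
step 21: x0=(1.1506, 0.5847, -0.1309) x1=(-0.9711, 0.3869, -1.5118) x2=(-1.2587, -0.7787, 0.3998) x3=(-1.0118, -0.2061, -0.6465)
step 22: x0=(1.1077, 0.5873, -0.1176) x1=(-0.9548, 0.3650, -1.4901) x2=(-1.2582, -0.7409, 0.3889) x3=(-1.0049, -0.2202, -0.6395)

2.7602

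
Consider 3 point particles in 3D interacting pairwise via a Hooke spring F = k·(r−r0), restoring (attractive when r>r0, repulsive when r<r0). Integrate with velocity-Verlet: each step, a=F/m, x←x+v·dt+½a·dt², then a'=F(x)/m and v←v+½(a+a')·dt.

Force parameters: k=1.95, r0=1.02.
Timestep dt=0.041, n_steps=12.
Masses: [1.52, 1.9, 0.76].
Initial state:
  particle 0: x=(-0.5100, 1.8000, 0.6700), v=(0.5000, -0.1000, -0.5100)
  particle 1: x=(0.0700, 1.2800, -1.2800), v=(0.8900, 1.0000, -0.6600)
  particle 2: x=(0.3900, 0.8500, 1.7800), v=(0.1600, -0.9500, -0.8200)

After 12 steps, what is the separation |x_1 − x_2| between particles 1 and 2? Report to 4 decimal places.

2.2330

step 0: x0=(-0.5100, 1.8000, 0.6700) x1=(0.0700, 1.2800, -1.2800) x2=(0.3900, 0.8500, 1.7800)
step 1: x0=(-0.4888, 1.7952, 0.6485) x1=(0.1064, 1.3210, -1.3044) x2=(0.3953, 0.8125, 1.7410)
step 2: x0=(-0.4661, 1.7890, 0.6258) x1=(0.1426, 1.3618, -1.3236) x2=(0.3982, 0.7782, 1.6912)
step 3: x0=(-0.4421, 1.7815, 0.6018) x1=(0.1786, 1.4023, -1.3376) x2=(0.3989, 0.7473, 1.6309)
step 4: x0=(-0.4166, 1.7726, 0.5767) x1=(0.2143, 1.4424, -1.3464) x2=(0.3976, 0.7201, 1.5604)
step 5: x0=(-0.3898, 1.7626, 0.5502) x1=(0.2497, 1.4820, -1.3503) x2=(0.3943, 0.6967, 1.4799)
step 6: x0=(-0.3617, 1.7514, 0.5224) x1=(0.2846, 1.5209, -1.3494) x2=(0.3894, 0.6771, 1.3900)
step 7: x0=(-0.3323, 1.7391, 0.4934) x1=(0.3192, 1.5591, -1.3438) x2=(0.3831, 0.6616, 1.2912)
step 8: x0=(-0.3017, 1.7259, 0.4630) x1=(0.3533, 1.5964, -1.3339) x2=(0.3756, 0.6500, 1.1840)
step 9: x0=(-0.2701, 1.7119, 0.4312) x1=(0.3868, 1.6328, -1.3198) x2=(0.3671, 0.6424, 1.0691)
step 10: x0=(-0.2374, 1.6971, 0.3982) x1=(0.4199, 1.6683, -1.3018) x2=(0.3580, 0.6386, 0.9473)
step 11: x0=(-0.2038, 1.6818, 0.3637) x1=(0.4523, 1.7027, -1.2803) x2=(0.3484, 0.6384, 0.8192)
step 12: x0=(-0.1694, 1.6661, 0.3280) x1=(0.4842, 1.7361, -1.2555) x2=(0.3386, 0.6418, 0.6856)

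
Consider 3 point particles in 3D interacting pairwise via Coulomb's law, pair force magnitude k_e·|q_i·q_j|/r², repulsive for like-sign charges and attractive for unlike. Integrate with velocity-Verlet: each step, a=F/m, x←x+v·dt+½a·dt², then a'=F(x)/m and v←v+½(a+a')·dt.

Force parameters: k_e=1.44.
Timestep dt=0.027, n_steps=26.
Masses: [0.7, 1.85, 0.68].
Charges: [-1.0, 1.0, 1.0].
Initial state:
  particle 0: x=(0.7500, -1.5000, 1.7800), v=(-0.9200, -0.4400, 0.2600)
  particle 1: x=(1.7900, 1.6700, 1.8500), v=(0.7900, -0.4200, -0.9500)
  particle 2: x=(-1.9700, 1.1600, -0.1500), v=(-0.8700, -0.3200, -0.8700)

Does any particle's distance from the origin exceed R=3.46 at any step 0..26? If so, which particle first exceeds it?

no

step 0: x0=(0.7500, -1.5000, 1.7800) x1=(1.7900, 1.6700, 1.8500) x2=(-1.9700, 1.1600, -0.1500)
step 1: x0=(0.7252, -1.5118, 1.7870) x1=(1.8113, 1.6586, 1.8244) x2=(-1.9935, 1.1513, -0.1735)
step 2: x0=(0.7003, -1.5234, 1.7940) x1=(1.8327, 1.6472, 1.7987) x2=(-2.0170, 1.1426, -0.1970)
step 3: x0=(0.6754, -1.5348, 1.8009) x1=(1.8540, 1.6358, 1.7731) x2=(-2.0406, 1.1338, -0.2205)
step 4: x0=(0.6506, -1.5461, 1.8078) x1=(1.8754, 1.6243, 1.7475) x2=(-2.0641, 1.1249, -0.2440)
step 5: x0=(0.6257, -1.5572, 1.8146) x1=(1.8968, 1.6128, 1.7219) x2=(-2.0877, 1.1160, -0.2674)
step 6: x0=(0.6008, -1.5681, 1.8214) x1=(1.9182, 1.6012, 1.6963) x2=(-2.1113, 1.1071, -0.2909)
step 7: x0=(0.5760, -1.5789, 1.8282) x1=(1.9395, 1.5896, 1.6708) x2=(-2.1349, 1.0980, -0.3144)
step 8: x0=(0.5511, -1.5895, 1.8349) x1=(1.9609, 1.5779, 1.6452) x2=(-2.1585, 1.0889, -0.3378)
step 9: x0=(0.5262, -1.5999, 1.8416) x1=(1.9823, 1.5662, 1.6197) x2=(-2.1821, 1.0798, -0.3613)
step 10: x0=(0.5014, -1.6102, 1.8482) x1=(2.0037, 1.5545, 1.5942) x2=(-2.2058, 1.0706, -0.3847)
step 11: x0=(0.4765, -1.6203, 1.8548) x1=(2.0251, 1.5427, 1.5687) x2=(-2.2295, 1.0613, -0.4082)
step 12: x0=(0.4516, -1.6303, 1.8614) x1=(2.0465, 1.5309, 1.5432) x2=(-2.2532, 1.0520, -0.4316)
step 13: x0=(0.4268, -1.6401, 1.8678) x1=(2.0679, 1.5190, 1.5177) x2=(-2.2768, 1.0426, -0.4550)
step 14: x0=(0.4020, -1.6498, 1.8743) x1=(2.0894, 1.5071, 1.4923) x2=(-2.3006, 1.0332, -0.4784)
step 15: x0=(0.3771, -1.6593, 1.8807) x1=(2.1108, 1.4952, 1.4668) x2=(-2.3243, 1.0238, -0.5018)
step 16: x0=(0.3523, -1.6687, 1.8870) x1=(2.1322, 1.4832, 1.4414) x2=(-2.3480, 1.0142, -0.5252)
step 17: x0=(0.3275, -1.6779, 1.8933) x1=(2.1536, 1.4712, 1.4160) x2=(-2.3718, 1.0047, -0.5485)
step 18: x0=(0.3027, -1.6870, 1.8995) x1=(2.1750, 1.4592, 1.3906) x2=(-2.3955, 0.9950, -0.5719)
step 19: x0=(0.2779, -1.6960, 1.9056) x1=(2.1964, 1.4471, 1.3652) x2=(-2.4193, 0.9854, -0.5952)
step 20: x0=(0.2531, -1.7048, 1.9118) x1=(2.2178, 1.4350, 1.3398) x2=(-2.4431, 0.9756, -0.6185)
step 21: x0=(0.2284, -1.7135, 1.9178) x1=(2.2392, 1.4229, 1.3144) x2=(-2.4669, 0.9659, -0.6418)
step 22: x0=(0.2036, -1.7221, 1.9238) x1=(2.2607, 1.4108, 1.2891) x2=(-2.4907, 0.9560, -0.6651)
step 23: x0=(0.1789, -1.7305, 1.9297) x1=(2.2821, 1.3986, 1.2638) x2=(-2.5145, 0.9462, -0.6883)
step 24: x0=(0.1542, -1.7388, 1.9356) x1=(2.3035, 1.3863, 1.2384) x2=(-2.5384, 0.9362, -0.7115)
step 25: x0=(0.1295, -1.7470, 1.9415) x1=(2.3249, 1.3741, 1.2131) x2=(-2.5622, 0.9263, -0.7347)
step 26: x0=(0.1048, -1.7551, 1.9472) x1=(2.3463, 1.3618, 1.1879) x2=(-2.5860, 0.9163, -0.7579)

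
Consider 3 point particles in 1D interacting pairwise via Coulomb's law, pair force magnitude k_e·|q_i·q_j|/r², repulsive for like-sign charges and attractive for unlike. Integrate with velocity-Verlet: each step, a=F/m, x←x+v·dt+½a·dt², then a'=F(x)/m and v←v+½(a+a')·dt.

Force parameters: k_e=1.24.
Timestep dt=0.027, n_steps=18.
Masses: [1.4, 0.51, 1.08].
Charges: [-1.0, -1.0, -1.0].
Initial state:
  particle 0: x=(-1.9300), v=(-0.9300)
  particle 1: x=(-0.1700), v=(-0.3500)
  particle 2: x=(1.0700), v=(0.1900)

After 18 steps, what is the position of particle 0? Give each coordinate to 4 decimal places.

(-2.4230)

step 0: x0=(-1.9300) x1=(-0.1700) x2=(1.0700)
step 1: x0=(-1.9553) x1=(-0.1797) x2=(1.0754)
step 2: x0=(-1.9808) x1=(-0.1900) x2=(1.0815)
step 3: x0=(-2.0066) x1=(-0.2009) x2=(1.0882)
step 4: x0=(-2.0326) x1=(-0.2123) x2=(1.0955)
step 5: x0=(-2.0590) x1=(-0.2241) x2=(1.1033)
step 6: x0=(-2.0855) x1=(-0.2365) x2=(1.1117)
step 7: x0=(-2.1124) x1=(-0.2493) x2=(1.1207)
step 8: x0=(-2.1394) x1=(-0.2625) x2=(1.1301)
step 9: x0=(-2.1668) x1=(-0.2762) x2=(1.1401)
step 10: x0=(-2.1943) x1=(-0.2902) x2=(1.1506)
step 11: x0=(-2.2221) x1=(-0.3046) x2=(1.1615)
step 12: x0=(-2.2501) x1=(-0.3194) x2=(1.1730)
step 13: x0=(-2.2784) x1=(-0.3344) x2=(1.1848)
step 14: x0=(-2.3069) x1=(-0.3498) x2=(1.1971)
step 15: x0=(-2.3356) x1=(-0.3654) x2=(1.2098)
step 16: x0=(-2.3645) x1=(-0.3814) x2=(1.2229)
step 17: x0=(-2.3936) x1=(-0.3975) x2=(1.2364)
step 18: x0=(-2.4230) x1=(-0.4139) x2=(1.2503)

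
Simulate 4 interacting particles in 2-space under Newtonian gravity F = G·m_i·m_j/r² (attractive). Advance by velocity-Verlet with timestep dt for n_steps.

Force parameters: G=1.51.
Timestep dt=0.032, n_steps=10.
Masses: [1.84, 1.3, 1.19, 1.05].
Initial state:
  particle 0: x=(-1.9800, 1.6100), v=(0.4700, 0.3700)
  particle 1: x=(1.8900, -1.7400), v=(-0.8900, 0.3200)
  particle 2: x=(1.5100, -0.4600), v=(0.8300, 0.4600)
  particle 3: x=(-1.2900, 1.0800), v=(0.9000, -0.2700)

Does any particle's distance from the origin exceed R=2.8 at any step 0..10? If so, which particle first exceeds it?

no

step 0: x0=(-1.9800, 1.6100) x1=(1.8900, -1.7400) x2=(1.5100, -0.4600) x3=(-1.2900, 1.0800)
step 1: x0=(-1.9640, 1.6211) x1=(1.8613, -1.7292) x2=(1.5366, -0.4457) x3=(-1.2626, 1.0724)
step 2: x0=(-1.9463, 1.6309) x1=(1.8322, -1.7172) x2=(1.5631, -0.4324) x3=(-1.2377, 1.0669)
step 3: x0=(-1.9269, 1.6393) x1=(1.8027, -1.7041) x2=(1.5897, -0.4201) x3=(-1.2153, 1.0634)
step 4: x0=(-1.9058, 1.6464) x1=(1.7729, -1.6898) x2=(1.6161, -0.4088) x3=(-1.1953, 1.0618)
step 5: x0=(-1.8830, 1.6522) x1=(1.7428, -1.6742) x2=(1.6424, -0.3985) x3=(-1.1777, 1.0622)
step 6: x0=(-1.8587, 1.6566) x1=(1.7124, -1.6573) x2=(1.6684, -0.3892) x3=(-1.1624, 1.0646)
step 7: x0=(-1.8327, 1.6596) x1=(1.6819, -1.6392) x2=(1.6943, -0.3811) x3=(-1.1494, 1.0690)
step 8: x0=(-1.8050, 1.6613) x1=(1.6511, -1.6197) x2=(1.7198, -0.3741) x3=(-1.1388, 1.0756)
step 9: x0=(-1.7756, 1.6614) x1=(1.6203, -1.5989) x2=(1.7450, -0.3682) x3=(-1.1306, 1.0843)
step 10: x0=(-1.7445, 1.6600) x1=(1.5895, -1.5767) x2=(1.7697, -0.3634) x3=(-1.1251, 1.0954)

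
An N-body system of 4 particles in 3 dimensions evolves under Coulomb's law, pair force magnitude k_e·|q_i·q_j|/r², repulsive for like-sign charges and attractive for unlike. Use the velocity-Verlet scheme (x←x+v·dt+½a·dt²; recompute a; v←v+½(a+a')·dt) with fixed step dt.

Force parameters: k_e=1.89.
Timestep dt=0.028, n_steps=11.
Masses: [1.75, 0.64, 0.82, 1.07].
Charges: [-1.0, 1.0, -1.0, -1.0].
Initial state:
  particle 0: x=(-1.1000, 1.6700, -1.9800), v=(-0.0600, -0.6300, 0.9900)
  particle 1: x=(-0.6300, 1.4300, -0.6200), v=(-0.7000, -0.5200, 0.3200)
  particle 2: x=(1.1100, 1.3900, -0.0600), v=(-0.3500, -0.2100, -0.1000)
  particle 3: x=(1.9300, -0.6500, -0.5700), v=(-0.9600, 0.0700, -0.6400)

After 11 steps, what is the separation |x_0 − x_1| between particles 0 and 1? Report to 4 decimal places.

1.1314

step 0: x0=(-1.1000, 1.6700, -1.9800) x1=(-0.6300, 1.4300, -0.6200) x2=(1.1100, 1.3900, -0.0600) x3=(1.9300, -0.6500, -0.5700)
step 1: x0=(-1.1017, 1.6523, -1.9521) x1=(-0.6494, 1.4155, -0.6114) x2=(1.1000, 1.3843, -0.0628) x3=(1.9032, -0.6481, -0.5879)
step 2: x0=(-1.1033, 1.6347, -1.9240) x1=(-0.6683, 1.4009, -0.6037) x2=(1.0894, 1.3789, -0.0655) x3=(1.8764, -0.6465, -0.6059)
step 3: x0=(-1.1050, 1.6170, -1.8955) x1=(-0.6867, 1.3865, -0.5969) x2=(1.0784, 1.3738, -0.0681) x3=(1.8496, -0.6451, -0.6239)
step 4: x0=(-1.1066, 1.5992, -1.8667) x1=(-0.7047, 1.3721, -0.5910) x2=(1.0670, 1.3690, -0.0707) x3=(1.8230, -0.6439, -0.6420)
step 5: x0=(-1.1082, 1.5814, -1.8375) x1=(-0.7222, 1.3578, -0.5861) x2=(1.0551, 1.3645, -0.0732) x3=(1.7964, -0.6429, -0.6601)
step 6: x0=(-1.1098, 1.5636, -1.8080) x1=(-0.7393, 1.3435, -0.5823) x2=(1.0427, 1.3604, -0.0756) x3=(1.7698, -0.6422, -0.6782)
step 7: x0=(-1.1114, 1.5457, -1.7781) x1=(-0.7559, 1.3294, -0.5796) x2=(1.0299, 1.3565, -0.0778) x3=(1.7433, -0.6416, -0.6964)
step 8: x0=(-1.1130, 1.5278, -1.7477) x1=(-0.7721, 1.3154, -0.5780) x2=(1.0166, 1.3530, -0.0800) x3=(1.7169, -0.6414, -0.7146)
step 9: x0=(-1.1145, 1.5099, -1.7170) x1=(-0.7879, 1.3015, -0.5778) x2=(1.0029, 1.3497, -0.0820) x3=(1.6906, -0.6413, -0.7329)
step 10: x0=(-1.1161, 1.4918, -1.6858) x1=(-0.8033, 1.2877, -0.5788) x2=(0.9888, 1.3468, -0.0840) x3=(1.6642, -0.6415, -0.7512)
step 11: x0=(-1.1176, 1.4738, -1.6540) x1=(-0.8184, 1.2741, -0.5813) x2=(0.9743, 1.3442, -0.0858) x3=(1.6380, -0.6419, -0.7696)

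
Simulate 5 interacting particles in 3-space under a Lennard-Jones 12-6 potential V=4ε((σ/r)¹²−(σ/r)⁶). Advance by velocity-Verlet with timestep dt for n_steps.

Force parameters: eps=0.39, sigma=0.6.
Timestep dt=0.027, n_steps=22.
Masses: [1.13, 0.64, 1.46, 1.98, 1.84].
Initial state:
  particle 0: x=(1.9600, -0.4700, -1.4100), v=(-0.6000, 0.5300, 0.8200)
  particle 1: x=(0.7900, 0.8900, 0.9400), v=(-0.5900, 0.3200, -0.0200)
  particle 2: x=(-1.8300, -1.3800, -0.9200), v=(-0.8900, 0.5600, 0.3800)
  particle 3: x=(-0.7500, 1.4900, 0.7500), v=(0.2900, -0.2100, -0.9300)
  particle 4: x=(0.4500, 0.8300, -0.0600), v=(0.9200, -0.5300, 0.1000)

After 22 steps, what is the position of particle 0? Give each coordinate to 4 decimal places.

step 0: x0=(1.9600, -0.4700, -1.4100) x1=(0.7900, 0.8900, 0.9400) x2=(-1.8300, -1.3800, -0.9200) x3=(-0.7500, 1.4900, 0.7500) x4=(0.4500, 0.8300, -0.0600)
step 1: x0=(1.9438, -0.4557, -1.3879) x1=(0.7740, 0.8986, 0.9393) x2=(-1.8540, -1.3649, -0.9097) x3=(-0.7422, 1.4843, 0.7249) x4=(0.4749, 0.8157, -0.0572)
step 2: x0=(1.9276, -0.4414, -1.3657) x1=(0.7579, 0.9072, 0.9383) x2=(-1.8781, -1.3498, -0.8995) x3=(-0.7343, 1.4787, 0.6998) x4=(0.4997, 0.8014, -0.0544)
step 3: x0=(1.9114, -0.4271, -1.3436) x1=(0.7417, 0.9158, 0.9369) x2=(-1.9021, -1.3346, -0.8892) x3=(-0.7265, 1.4730, 0.6747) x4=(0.5247, 0.7871, -0.0514)
step 4: x0=(1.8952, -0.4128, -1.3214) x1=(0.7254, 0.9244, 0.9352) x2=(-1.9261, -1.3195, -0.8790) x3=(-0.7186, 1.4673, 0.6495) x4=(0.5496, 0.7729, -0.0482)
step 5: x0=(1.8790, -0.3984, -1.2993) x1=(0.7090, 0.9328, 0.9330) x2=(-1.9501, -1.3044, -0.8687) x3=(-0.7107, 1.4616, 0.6244) x4=(0.5745, 0.7586, -0.0450)
step 6: x0=(1.8628, -0.3841, -1.2771) x1=(0.6925, 0.9413, 0.9304) x2=(-1.9742, -1.2893, -0.8584) x3=(-0.7028, 1.4559, 0.5993) x4=(0.5995, 0.7444, -0.0415)
step 7: x0=(1.8466, -0.3698, -1.2550) x1=(0.6760, 0.9496, 0.9273) x2=(-1.9982, -1.2742, -0.8482) x3=(-0.6949, 1.4502, 0.5742) x4=(0.6245, 0.7303, -0.0380)
step 8: x0=(1.8304, -0.3555, -1.2329) x1=(0.6594, 0.9578, 0.9237) x2=(-2.0222, -1.2590, -0.8379) x3=(-0.6870, 1.4445, 0.5491) x4=(0.6495, 0.7161, -0.0342)
step 9: x0=(1.8142, -0.3412, -1.2107) x1=(0.6427, 0.9659, 0.9197) x2=(-2.0463, -1.2439, -0.8277) x3=(-0.6791, 1.4388, 0.5239) x4=(0.6745, 0.7020, -0.0303)
step 10: x0=(1.7980, -0.3269, -1.1886) x1=(0.6261, 0.9739, 0.9152) x2=(-2.0703, -1.2288, -0.8174) x3=(-0.6712, 1.4331, 0.4988) x4=(0.6995, 0.6880, -0.0262)
step 11: x0=(1.7817, -0.3125, -1.1664) x1=(0.6094, 0.9818, 0.9102) x2=(-2.0943, -1.2137, -0.8071) x3=(-0.6632, 1.4273, 0.4737) x4=(0.7244, 0.6740, -0.0219)
step 12: x0=(1.7655, -0.2982, -1.1443) x1=(0.5928, 0.9895, 0.9047) x2=(-2.1184, -1.1986, -0.7969) x3=(-0.6552, 1.4216, 0.4486) x4=(0.7494, 0.6601, -0.0175)
step 13: x0=(1.7493, -0.2839, -1.1221) x1=(0.5762, 0.9971, 0.8988) x2=(-2.1424, -1.1834, -0.7866) x3=(-0.6473, 1.4159, 0.4235) x4=(0.7743, 0.6462, -0.0130)
step 14: x0=(1.7331, -0.2696, -1.0999) x1=(0.5596, 1.0046, 0.8925) x2=(-2.1664, -1.1683, -0.7764) x3=(-0.6392, 1.4101, 0.3984) x4=(0.7991, 0.6324, -0.0083)
step 15: x0=(1.7169, -0.2552, -1.0778) x1=(0.5432, 1.0119, 0.8857) x2=(-2.1904, -1.1532, -0.7661) x3=(-0.6312, 1.4044, 0.3733) x4=(0.8240, 0.6186, -0.0034)
step 16: x0=(1.7006, -0.2409, -1.0556) x1=(0.5267, 1.0190, 0.8785) x2=(-2.2145, -1.1381, -0.7558) x3=(-0.6232, 1.3986, 0.3482) x4=(0.8488, 0.6049, 0.0015)
step 17: x0=(1.6844, -0.2266, -1.0334) x1=(0.5103, 1.0260, 0.8710) x2=(-2.2385, -1.1229, -0.7456) x3=(-0.6151, 1.3928, 0.3231) x4=(0.8735, 0.5912, 0.0066)
step 18: x0=(1.6682, -0.2122, -1.0112) x1=(0.4940, 1.0329, 0.8631) x2=(-2.2625, -1.1078, -0.7353) x3=(-0.6070, 1.3871, 0.2980) x4=(0.8983, 0.5776, 0.0118)
step 19: x0=(1.6519, -0.1979, -0.9890) x1=(0.4778, 1.0397, 0.8549) x2=(-2.2866, -1.0927, -0.7251) x3=(-0.5989, 1.3813, 0.2730) x4=(0.9229, 0.5640, 0.0171)
step 20: x0=(1.6357, -0.1835, -0.9668) x1=(0.4616, 1.0463, 0.8465) x2=(-2.3106, -1.0776, -0.7148) x3=(-0.5907, 1.3755, 0.2479) x4=(0.9475, 0.5505, 0.0224)
step 21: x0=(1.6194, -0.1691, -0.9446) x1=(0.4454, 1.0529, 0.8377) x2=(-2.3346, -1.0625, -0.7045) x3=(-0.5826, 1.3697, 0.2229) x4=(0.9721, 0.5371, 0.0278)
step 22: x0=(1.6031, -0.1547, -0.9223) x1=(0.4293, 1.0593, 0.8288) x2=(-2.3586, -1.0473, -0.6943) x3=(-0.5743, 1.3639, 0.1979) x4=(0.9967, 0.5236, 0.0333)

(1.6031, -0.1547, -0.9223)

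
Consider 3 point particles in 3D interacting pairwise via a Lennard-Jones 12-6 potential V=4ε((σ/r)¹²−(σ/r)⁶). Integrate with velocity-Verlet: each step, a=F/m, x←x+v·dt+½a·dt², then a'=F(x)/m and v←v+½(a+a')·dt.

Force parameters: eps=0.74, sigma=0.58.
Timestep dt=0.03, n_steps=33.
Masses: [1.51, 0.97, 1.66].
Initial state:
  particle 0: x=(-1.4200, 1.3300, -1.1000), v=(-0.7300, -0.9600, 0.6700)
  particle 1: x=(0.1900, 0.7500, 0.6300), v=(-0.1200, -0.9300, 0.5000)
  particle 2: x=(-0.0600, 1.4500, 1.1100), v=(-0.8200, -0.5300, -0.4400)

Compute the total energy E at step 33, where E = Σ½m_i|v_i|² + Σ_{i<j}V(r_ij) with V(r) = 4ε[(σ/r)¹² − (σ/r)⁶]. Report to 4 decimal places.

step 0: x0=(-1.4200, 1.3300, -1.1000) x1=(0.1900, 0.7500, 0.6300) x2=(-0.0600, 1.4500, 1.1100)
step 1: x0=(-1.4419, 1.3012, -1.0799) x1=(0.1862, 0.7226, 0.6453) x2=(-0.0845, 1.4338, 1.0966)
step 2: x0=(-1.4638, 1.2724, -1.0598) x1=(0.1821, 0.6962, 0.6613) x2=(-0.1088, 1.4170, 1.0828)
step 3: x0=(-1.4857, 1.2436, -1.0397) x1=(0.1775, 0.6708, 0.6779) x2=(-0.1328, 1.3997, 1.0687)
step 4: x0=(-1.5076, 1.2148, -1.0196) x1=(0.1725, 0.6464, 0.6950) x2=(-0.1566, 1.3817, 1.0543)
step 5: x0=(-1.5295, 1.1860, -0.9995) x1=(0.1670, 0.6231, 0.7126) x2=(-0.1801, 1.3631, 1.0395)
step 6: x0=(-1.5514, 1.1572, -0.9794) x1=(0.1610, 0.6009, 0.7307) x2=(-0.2033, 1.3439, 1.0245)
step 7: x0=(-1.5733, 1.1284, -0.9593) x1=(0.1545, 0.5798, 0.7493) x2=(-0.2262, 1.3240, 1.0092)
step 8: x0=(-1.5952, 1.0996, -0.9392) x1=(0.1474, 0.5598, 0.7682) x2=(-0.2487, 1.3035, 0.9937)
step 9: x0=(-1.6171, 1.0708, -0.9191) x1=(0.1397, 0.5410, 0.7875) x2=(-0.2710, 1.2823, 0.9780)
step 10: x0=(-1.6390, 1.0420, -0.8989) x1=(0.1313, 0.5233, 0.8071) x2=(-0.2928, 1.2605, 0.9621)
step 11: x0=(-1.6608, 1.0132, -0.8788) x1=(0.1222, 0.5068, 0.8269) x2=(-0.3142, 1.2379, 0.9461)
step 12: x0=(-1.6827, 0.9844, -0.8587) x1=(0.1124, 0.4916, 0.8470) x2=(-0.3352, 1.2145, 0.9299)
step 13: x0=(-1.7046, 0.9556, -0.8386) x1=(0.1018, 0.4777, 0.8671) x2=(-0.3557, 1.1905, 0.9137)
step 14: x0=(-1.7265, 0.9268, -0.8185) x1=(0.0903, 0.4651, 0.8874) x2=(-0.3757, 1.1656, 0.8974)
step 15: x0=(-1.7484, 0.8980, -0.7984) x1=(0.0779, 0.4539, 0.9077) x2=(-0.3952, 1.1400, 0.8811)
step 16: x0=(-1.7703, 0.8692, -0.7783) x1=(0.0646, 0.4441, 0.9280) x2=(-0.4141, 1.1135, 0.8648)
step 17: x0=(-1.7922, 0.8404, -0.7581) x1=(0.0502, 0.4358, 0.9481) x2=(-0.4324, 1.0862, 0.8486)
step 18: x0=(-1.8140, 0.8116, -0.7380) x1=(0.0346, 0.4290, 0.9679) x2=(-0.4500, 1.0579, 0.8325)
step 19: x0=(-1.8359, 0.7828, -0.7179) x1=(0.0178, 0.4239, 0.9874) x2=(-0.4669, 1.0287, 0.8167)
step 20: x0=(-1.8578, 0.7540, -0.6978) x1=(-0.0004, 0.4204, 1.0065) x2=(-0.4830, 0.9986, 0.8011)
step 21: x0=(-1.8797, 0.7252, -0.6776) x1=(-0.0200, 0.4186, 1.0249) x2=(-0.4983, 0.9674, 0.7859)
step 22: x0=(-1.9015, 0.6964, -0.6575) x1=(-0.0412, 0.4187, 1.0425) x2=(-0.5126, 0.9351, 0.7711)
step 23: x0=(-1.9234, 0.6676, -0.6374) x1=(-0.0640, 0.4206, 1.0592) x2=(-0.5260, 0.9018, 0.7569)
step 24: x0=(-1.9453, 0.6388, -0.6172) x1=(-0.0887, 0.4244, 1.0747) x2=(-0.5383, 0.8674, 0.7434)
step 25: x0=(-1.9671, 0.6100, -0.5971) x1=(-0.1151, 0.4299, 1.0889) x2=(-0.5496, 0.8320, 0.7306)
step 26: x0=(-1.9890, 0.5812, -0.5769) x1=(-0.1431, 0.4368, 1.1018) x2=(-0.5600, 0.7957, 0.7186)
step 27: x0=(-2.0109, 0.5524, -0.5568) x1=(-0.1722, 0.4447, 1.1137) x2=(-0.5698, 0.7589, 0.7071)
step 28: x0=(-2.0327, 0.5236, -0.5366) x1=(-0.2011, 0.4525, 1.1257) x2=(-0.5796, 0.7222, 0.6956)
step 29: x0=(-2.0546, 0.4948, -0.5165) x1=(-0.2284, 0.4591, 1.1396) x2=(-0.5904, 0.6861, 0.6830)
step 30: x0=(-2.0764, 0.4660, -0.4963) x1=(-0.2530, 0.4641, 1.1569) x2=(-0.6028, 0.6510, 0.6684)
step 31: x0=(-2.0982, 0.4372, -0.4762) x1=(-0.2756, 0.4679, 1.1770) x2=(-0.6163, 0.6165, 0.6522)
step 32: x0=(-2.1201, 0.4084, -0.4560) x1=(-0.2977, 0.4715, 1.1980) x2=(-0.6302, 0.5822, 0.6355)
step 33: x0=(-2.1419, 0.3796, -0.4358) x1=(-0.3203, 0.4754, 1.2180) x2=(-0.6438, 0.5478, 0.6193)
step 0 velocities: v0=(-0.7300, -0.9600, 0.6700) v1=(-0.1200, -0.9300, 0.5000) v2=(-0.8200, -0.5300, -0.4400)
step 0: KE=2.9367, PE=-0.2171, E=2.7196
step 33 velocities: v0=(-0.7276, -0.9598, 0.6723) v1=(-0.7720, 0.1309, 0.6330) v2=(-0.4412, -1.1501, -0.5198)
step 33: KE=3.4119, PE=-0.6939, E=2.7179

2.7179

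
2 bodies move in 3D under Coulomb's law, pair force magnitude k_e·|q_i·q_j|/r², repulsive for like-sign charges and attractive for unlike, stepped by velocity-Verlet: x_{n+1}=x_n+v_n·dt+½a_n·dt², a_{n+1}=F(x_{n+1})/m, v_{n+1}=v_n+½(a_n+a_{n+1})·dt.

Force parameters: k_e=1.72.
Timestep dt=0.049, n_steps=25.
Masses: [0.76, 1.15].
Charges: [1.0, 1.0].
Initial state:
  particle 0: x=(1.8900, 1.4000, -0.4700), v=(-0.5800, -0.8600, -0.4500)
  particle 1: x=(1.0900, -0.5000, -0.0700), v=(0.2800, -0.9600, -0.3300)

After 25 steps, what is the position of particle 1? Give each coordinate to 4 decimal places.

(1.3758, -1.9040, -0.4220)

step 0: x0=(1.8900, 1.4000, -0.4700) x1=(1.0900, -0.5000, -0.0700)
step 1: x0=(1.8618, 1.3584, -0.4922) x1=(1.1036, -0.5474, -0.0861)
step 2: x0=(1.8341, 1.3180, -0.5146) x1=(1.1168, -0.5956, -0.1020)
step 3: x0=(1.8068, 1.2787, -0.5372) x1=(1.1298, -0.6445, -0.1178)
step 4: x0=(1.7799, 1.2405, -0.5601) x1=(1.1425, -0.6942, -0.1334)
step 5: x0=(1.7534, 1.2035, -0.5833) x1=(1.1550, -0.7446, -0.1488)
step 6: x0=(1.7272, 1.1677, -0.6067) x1=(1.1672, -0.7958, -0.1641)
step 7: x0=(1.7014, 1.1331, -0.6304) x1=(1.1792, -0.8478, -0.1792)
step 8: x0=(1.6759, 1.0996, -0.6544) x1=(1.1910, -0.9006, -0.1941)
step 9: x0=(1.6507, 1.0673, -0.6786) x1=(1.2026, -0.9541, -0.2088)
step 10: x0=(1.6257, 1.0362, -0.7031) x1=(1.2141, -1.0084, -0.2234)
step 11: x0=(1.6009, 1.0061, -0.7278) x1=(1.2254, -1.0635, -0.2378)
step 12: x0=(1.5764, 0.9772, -0.7529) x1=(1.2365, -1.1193, -0.2520)
step 13: x0=(1.5520, 0.9494, -0.7782) x1=(1.2476, -1.1758, -0.2660)
step 14: x0=(1.5278, 0.9226, -0.8037) x1=(1.2585, -1.2330, -0.2799)
step 15: x0=(1.5037, 0.8969, -0.8295) x1=(1.2694, -1.2909, -0.2936)
step 16: x0=(1.4797, 0.8723, -0.8555) x1=(1.2801, -1.3495, -0.3071)
step 17: x0=(1.4559, 0.8486, -0.8818) x1=(1.2909, -1.4087, -0.3205)
step 18: x0=(1.4320, 0.8259, -0.9084) x1=(1.3015, -1.4686, -0.3337)
step 19: x0=(1.4083, 0.8041, -0.9351) x1=(1.3122, -1.5291, -0.3467)
step 20: x0=(1.3846, 0.7833, -0.9621) x1=(1.3228, -1.5902, -0.3596)
step 21: x0=(1.3609, 0.7633, -0.9893) x1=(1.3334, -1.6519, -0.3724)
step 22: x0=(1.3372, 0.7441, -1.0168) x1=(1.3440, -1.7141, -0.3850)
step 23: x0=(1.3135, 0.7258, -1.0444) x1=(1.3546, -1.7769, -0.3974)
step 24: x0=(1.2898, 0.7083, -1.0723) x1=(1.3652, -1.8402, -0.4098)
step 25: x0=(1.2660, 0.6915, -1.1003) x1=(1.3758, -1.9040, -0.4220)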